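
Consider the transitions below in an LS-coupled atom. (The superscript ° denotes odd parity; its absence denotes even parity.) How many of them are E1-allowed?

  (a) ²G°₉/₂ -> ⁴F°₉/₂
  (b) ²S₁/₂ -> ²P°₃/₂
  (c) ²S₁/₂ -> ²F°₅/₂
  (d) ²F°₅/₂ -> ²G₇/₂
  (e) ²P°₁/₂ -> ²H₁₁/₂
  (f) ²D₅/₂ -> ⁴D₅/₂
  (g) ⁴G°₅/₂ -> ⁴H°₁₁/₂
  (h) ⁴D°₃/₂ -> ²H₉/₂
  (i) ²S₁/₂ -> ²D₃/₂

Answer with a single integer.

(a) forbidden (parity, ΔS fail)
(b) allowed
(c) forbidden (ΔL, ΔJ fail)
(d) allowed
(e) forbidden (ΔL, ΔJ fail)
(f) forbidden (parity, ΔS fail)
(g) forbidden (parity, ΔJ fail)
(h) forbidden (ΔS, ΔL, ΔJ fail)
(i) forbidden (parity, ΔL fail)
Total allowed: 2 of 9.

2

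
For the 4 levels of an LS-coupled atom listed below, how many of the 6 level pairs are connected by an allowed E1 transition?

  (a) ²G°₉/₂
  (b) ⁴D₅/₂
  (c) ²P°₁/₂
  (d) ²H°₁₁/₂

0

(a)–(b): forbidden (ΔS, ΔL, ΔJ).
(a)–(c): forbidden (parity, ΔL, ΔJ).
(a)–(d): forbidden (parity).
(b)–(c): forbidden (ΔS, ΔJ).
(b)–(d): forbidden (ΔS, ΔL, ΔJ).
(c)–(d): forbidden (parity, ΔL, ΔJ).
Allowed pairs: 0 of 6.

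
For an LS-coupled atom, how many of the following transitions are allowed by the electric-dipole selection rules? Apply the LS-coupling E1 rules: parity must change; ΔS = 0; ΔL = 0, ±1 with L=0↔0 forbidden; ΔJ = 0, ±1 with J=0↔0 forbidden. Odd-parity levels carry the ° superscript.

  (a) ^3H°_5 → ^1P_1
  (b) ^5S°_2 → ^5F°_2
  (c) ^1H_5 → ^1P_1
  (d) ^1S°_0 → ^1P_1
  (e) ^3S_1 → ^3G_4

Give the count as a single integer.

(a) forbidden (ΔS, ΔL, ΔJ fail)
(b) forbidden (parity, ΔL fail)
(c) forbidden (parity, ΔL, ΔJ fail)
(d) allowed
(e) forbidden (parity, ΔL, ΔJ fail)
Total allowed: 1 of 5.

1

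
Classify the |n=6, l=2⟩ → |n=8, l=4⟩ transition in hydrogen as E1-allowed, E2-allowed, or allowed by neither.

Δl = 4 − 2 = +2; l_i + l_f = 6.
E1 (Δl = ±1): not satisfied.
E2 (Δl = 0,±2, l_i+l_f ≥ 2): satisfied.

E2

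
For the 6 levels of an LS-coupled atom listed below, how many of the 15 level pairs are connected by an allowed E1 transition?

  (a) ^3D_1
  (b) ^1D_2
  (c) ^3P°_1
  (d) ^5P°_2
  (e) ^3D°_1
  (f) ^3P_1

(a)–(b): forbidden (parity, ΔS).
(a)–(c): allowed.
(a)–(d): forbidden (ΔS).
(a)–(e): allowed.
(a)–(f): forbidden (parity).
(b)–(c): forbidden (ΔS).
(b)–(d): forbidden (ΔS).
(b)–(e): forbidden (ΔS).
(b)–(f): forbidden (parity, ΔS).
(c)–(d): forbidden (parity, ΔS).
(c)–(e): forbidden (parity).
(c)–(f): allowed.
(d)–(e): forbidden (parity, ΔS).
(d)–(f): forbidden (ΔS).
(e)–(f): allowed.
Allowed pairs: 4 of 15.

4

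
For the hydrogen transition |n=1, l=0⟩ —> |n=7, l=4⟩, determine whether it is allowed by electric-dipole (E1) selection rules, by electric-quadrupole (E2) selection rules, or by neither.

neither

Δl = 4 − 0 = +4; l_i + l_f = 4.
E1 (Δl = ±1): not satisfied.
E2 (Δl = 0,±2, l_i+l_f ≥ 2): not satisfied.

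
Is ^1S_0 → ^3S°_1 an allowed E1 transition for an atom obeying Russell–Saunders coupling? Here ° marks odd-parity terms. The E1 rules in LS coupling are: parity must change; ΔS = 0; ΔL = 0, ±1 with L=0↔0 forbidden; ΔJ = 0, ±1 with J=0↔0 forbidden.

forbidden

Parity must change: even → odd — ok.
ΔS = 0: S: 0 → 1 — fails.
ΔL = 0, ±1 (not L=0↔0): L: 0 → 0, ΔL = +0 — fails.
ΔJ = 0, ±1 (not J=0↔0): J: 0 → 1, ΔJ = +1 — ok.
Rule(s) violated: ΔS, ΔL.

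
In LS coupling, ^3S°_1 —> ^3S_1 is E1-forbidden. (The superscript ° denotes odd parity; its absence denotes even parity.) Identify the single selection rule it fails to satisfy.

Initial level: S=1, L=0, J=1, parity odd. Final level: S=1, L=0, J=1, parity even.
Parity must change: odd → even — passes.
ΔS = 0: S: 1 → 1 — passes.
ΔL = 0, ±1 (not L=0↔0): L: 0 → 0, ΔL = +0 — fails.
ΔJ = 0, ±1 (not J=0↔0): J: 1 → 1, ΔJ = +0 — passes.

the L=0 ↔ L=0 exclusion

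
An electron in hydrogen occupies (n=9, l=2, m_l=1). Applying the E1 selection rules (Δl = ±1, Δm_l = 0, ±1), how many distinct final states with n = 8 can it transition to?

5

E1 requires Δl = ±1, so l_f ∈ {1, 3}; with 0 ≤ l_f ≤ n_f−1 = 7, the allowed l_f values are {1, 3}.
For l_f = 1: m_f ∈ {m_i−1, m_i, m_i+1} ∩ [−1, 1] = {0, 1} → 2 states.
For l_f = 3: m_f ∈ {m_i−1, m_i, m_i+1} ∩ [−3, 3] = {0, 1, 2} → 3 states.
Total: 5.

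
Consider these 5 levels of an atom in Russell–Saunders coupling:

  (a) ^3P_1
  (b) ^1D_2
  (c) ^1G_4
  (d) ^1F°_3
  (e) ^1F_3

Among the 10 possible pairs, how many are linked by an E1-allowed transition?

(a)–(b): forbidden (parity, ΔS).
(a)–(c): forbidden (parity, ΔS, ΔL, ΔJ).
(a)–(d): forbidden (ΔS, ΔL, ΔJ).
(a)–(e): forbidden (parity, ΔS, ΔL, ΔJ).
(b)–(c): forbidden (parity, ΔL, ΔJ).
(b)–(d): allowed.
(b)–(e): forbidden (parity).
(c)–(d): allowed.
(c)–(e): forbidden (parity).
(d)–(e): allowed.
Allowed pairs: 3 of 10.

3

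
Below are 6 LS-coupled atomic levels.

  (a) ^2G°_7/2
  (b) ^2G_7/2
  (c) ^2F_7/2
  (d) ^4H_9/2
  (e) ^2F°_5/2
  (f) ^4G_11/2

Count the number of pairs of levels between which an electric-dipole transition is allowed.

(a)–(b): allowed.
(a)–(c): allowed.
(a)–(d): forbidden (ΔS).
(a)–(e): forbidden (parity).
(a)–(f): forbidden (ΔS, ΔJ).
(b)–(c): forbidden (parity).
(b)–(d): forbidden (parity, ΔS).
(b)–(e): allowed.
(b)–(f): forbidden (parity, ΔS, ΔJ).
(c)–(d): forbidden (parity, ΔS, ΔL).
(c)–(e): allowed.
(c)–(f): forbidden (parity, ΔS, ΔJ).
(d)–(e): forbidden (ΔS, ΔL, ΔJ).
(d)–(f): forbidden (parity).
(e)–(f): forbidden (ΔS, ΔJ).
Allowed pairs: 4 of 15.

4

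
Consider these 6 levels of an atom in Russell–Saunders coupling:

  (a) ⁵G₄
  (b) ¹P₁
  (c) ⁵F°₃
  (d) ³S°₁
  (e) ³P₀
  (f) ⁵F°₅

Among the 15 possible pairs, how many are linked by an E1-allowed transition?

3

(a)–(b): forbidden (parity, ΔS, ΔL, ΔJ).
(a)–(c): allowed.
(a)–(d): forbidden (ΔS, ΔL, ΔJ).
(a)–(e): forbidden (parity, ΔS, ΔL, ΔJ).
(a)–(f): allowed.
(b)–(c): forbidden (ΔS, ΔL, ΔJ).
(b)–(d): forbidden (ΔS).
(b)–(e): forbidden (parity, ΔS).
(b)–(f): forbidden (ΔS, ΔL, ΔJ).
(c)–(d): forbidden (parity, ΔS, ΔL, ΔJ).
(c)–(e): forbidden (ΔS, ΔL, ΔJ).
(c)–(f): forbidden (parity, ΔJ).
(d)–(e): allowed.
(d)–(f): forbidden (parity, ΔS, ΔL, ΔJ).
(e)–(f): forbidden (ΔS, ΔL, ΔJ).
Allowed pairs: 3 of 15.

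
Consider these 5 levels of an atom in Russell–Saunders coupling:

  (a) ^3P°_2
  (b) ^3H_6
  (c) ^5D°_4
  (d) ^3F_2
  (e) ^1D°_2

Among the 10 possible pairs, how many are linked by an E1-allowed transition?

0

(a)–(b): forbidden (ΔL, ΔJ).
(a)–(c): forbidden (parity, ΔS, ΔJ).
(a)–(d): forbidden (ΔL).
(a)–(e): forbidden (parity, ΔS).
(b)–(c): forbidden (ΔS, ΔL, ΔJ).
(b)–(d): forbidden (parity, ΔL, ΔJ).
(b)–(e): forbidden (ΔS, ΔL, ΔJ).
(c)–(d): forbidden (ΔS, ΔJ).
(c)–(e): forbidden (parity, ΔS, ΔJ).
(d)–(e): forbidden (ΔS).
Allowed pairs: 0 of 10.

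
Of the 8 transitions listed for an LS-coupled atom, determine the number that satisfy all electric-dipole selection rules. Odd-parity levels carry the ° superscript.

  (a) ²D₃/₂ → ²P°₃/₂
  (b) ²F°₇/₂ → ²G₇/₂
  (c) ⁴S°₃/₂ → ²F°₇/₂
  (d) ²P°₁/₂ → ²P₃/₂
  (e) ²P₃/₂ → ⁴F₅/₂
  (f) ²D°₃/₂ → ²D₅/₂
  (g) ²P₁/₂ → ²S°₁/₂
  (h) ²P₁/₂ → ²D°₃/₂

(a) allowed
(b) allowed
(c) forbidden (parity, ΔS, ΔL, ΔJ fail)
(d) allowed
(e) forbidden (parity, ΔS, ΔL fail)
(f) allowed
(g) allowed
(h) allowed
Total allowed: 6 of 8.

6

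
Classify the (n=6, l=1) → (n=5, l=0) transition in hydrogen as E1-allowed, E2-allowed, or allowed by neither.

E1

Δl = 0 − 1 = -1; l_i + l_f = 1.
E1 (Δl = ±1): satisfied.
E2 (Δl = 0,±2, l_i+l_f ≥ 2): not satisfied.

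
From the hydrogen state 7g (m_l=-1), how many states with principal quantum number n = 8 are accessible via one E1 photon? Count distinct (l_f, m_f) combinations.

E1 requires Δl = ±1, so l_f ∈ {3, 5}; with 0 ≤ l_f ≤ n_f−1 = 7, the allowed l_f values are {3, 5}.
For l_f = 3: m_f ∈ {m_i−1, m_i, m_i+1} ∩ [−3, 3] = {-2, -1, 0} → 3 states.
For l_f = 5: m_f ∈ {m_i−1, m_i, m_i+1} ∩ [−5, 5] = {-2, -1, 0} → 3 states.
Total: 6.

6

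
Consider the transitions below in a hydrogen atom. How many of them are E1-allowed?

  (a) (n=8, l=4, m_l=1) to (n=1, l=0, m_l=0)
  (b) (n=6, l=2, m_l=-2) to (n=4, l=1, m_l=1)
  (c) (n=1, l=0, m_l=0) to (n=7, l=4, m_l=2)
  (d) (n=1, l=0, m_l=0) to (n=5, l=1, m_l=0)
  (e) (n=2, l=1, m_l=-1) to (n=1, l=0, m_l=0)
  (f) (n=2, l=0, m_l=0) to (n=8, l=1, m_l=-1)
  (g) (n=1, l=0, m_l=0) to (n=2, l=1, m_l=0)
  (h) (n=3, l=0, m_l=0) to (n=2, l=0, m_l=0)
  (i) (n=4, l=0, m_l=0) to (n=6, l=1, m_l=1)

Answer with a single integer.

5

(a) forbidden — Δl = -4 (E1 requires Δl = ±1)
(b) forbidden — Δm_l = +3 (E1 requires Δm_l = 0, ±1)
(c) forbidden — Δl = +4 (E1 requires Δl = ±1); Δm_l = +2 (E1 requires Δm_l = 0, ±1)
(d) allowed
(e) allowed
(f) allowed
(g) allowed
(h) forbidden — Δl = +0 (E1 requires Δl = ±1)
(i) allowed
Total allowed: 5 of 9.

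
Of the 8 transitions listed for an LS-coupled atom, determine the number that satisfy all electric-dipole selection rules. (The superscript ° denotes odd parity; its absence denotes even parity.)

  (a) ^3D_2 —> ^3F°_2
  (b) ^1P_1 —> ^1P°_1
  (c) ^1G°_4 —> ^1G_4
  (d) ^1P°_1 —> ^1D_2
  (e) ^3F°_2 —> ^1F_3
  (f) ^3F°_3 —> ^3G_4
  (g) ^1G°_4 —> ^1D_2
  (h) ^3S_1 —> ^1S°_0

5

(a) allowed
(b) allowed
(c) allowed
(d) allowed
(e) forbidden (ΔS fails)
(f) allowed
(g) forbidden (ΔL, ΔJ fail)
(h) forbidden (ΔS, ΔL fail)
Total allowed: 5 of 8.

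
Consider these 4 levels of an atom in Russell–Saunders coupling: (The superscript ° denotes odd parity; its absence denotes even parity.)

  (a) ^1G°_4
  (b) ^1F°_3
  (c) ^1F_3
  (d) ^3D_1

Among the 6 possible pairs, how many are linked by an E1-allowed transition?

2

(a)–(b): forbidden (parity).
(a)–(c): allowed.
(a)–(d): forbidden (ΔS, ΔL, ΔJ).
(b)–(c): allowed.
(b)–(d): forbidden (ΔS, ΔJ).
(c)–(d): forbidden (parity, ΔS, ΔJ).
Allowed pairs: 2 of 6.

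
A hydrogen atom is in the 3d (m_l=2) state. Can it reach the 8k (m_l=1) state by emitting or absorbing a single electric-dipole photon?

forbidden

l: 2 → 7 (Δl = +5). Δl = ±1 ✗.
m_l: 2 → 1 (Δm_l = -1). |Δm_l| ≤ 1 ✓.
The transition is electric-dipole forbidden.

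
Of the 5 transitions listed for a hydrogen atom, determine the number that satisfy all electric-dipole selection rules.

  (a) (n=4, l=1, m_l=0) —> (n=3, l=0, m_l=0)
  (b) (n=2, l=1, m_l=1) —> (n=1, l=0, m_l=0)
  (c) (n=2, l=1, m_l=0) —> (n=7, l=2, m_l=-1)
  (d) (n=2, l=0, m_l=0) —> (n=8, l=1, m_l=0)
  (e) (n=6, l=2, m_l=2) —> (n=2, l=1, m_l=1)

5

(a) allowed
(b) allowed
(c) allowed
(d) allowed
(e) allowed
Total allowed: 5 of 5.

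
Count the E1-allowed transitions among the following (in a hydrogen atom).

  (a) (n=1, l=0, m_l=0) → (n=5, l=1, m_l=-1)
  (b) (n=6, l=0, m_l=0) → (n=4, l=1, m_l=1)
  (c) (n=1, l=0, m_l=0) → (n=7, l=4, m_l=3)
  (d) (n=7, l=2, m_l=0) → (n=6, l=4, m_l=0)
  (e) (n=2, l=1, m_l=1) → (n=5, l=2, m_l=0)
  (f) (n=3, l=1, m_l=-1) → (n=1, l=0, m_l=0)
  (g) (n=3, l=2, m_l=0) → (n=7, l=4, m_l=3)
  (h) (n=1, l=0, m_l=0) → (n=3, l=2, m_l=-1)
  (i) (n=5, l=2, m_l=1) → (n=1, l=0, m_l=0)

(a) allowed
(b) allowed
(c) forbidden — Δl = +4 (E1 requires Δl = ±1); Δm_l = +3 (E1 requires Δm_l = 0, ±1)
(d) forbidden — Δl = +2 (E1 requires Δl = ±1)
(e) allowed
(f) allowed
(g) forbidden — Δl = +2 (E1 requires Δl = ±1); Δm_l = +3 (E1 requires Δm_l = 0, ±1)
(h) forbidden — Δl = +2 (E1 requires Δl = ±1)
(i) forbidden — Δl = -2 (E1 requires Δl = ±1)
Total allowed: 4 of 9.

4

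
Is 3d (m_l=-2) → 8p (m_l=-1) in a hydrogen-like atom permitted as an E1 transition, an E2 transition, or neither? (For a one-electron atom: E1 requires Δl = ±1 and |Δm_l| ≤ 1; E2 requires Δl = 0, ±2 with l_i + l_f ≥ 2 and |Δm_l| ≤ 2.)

E1

Δl = 1 − 2 = -1; l_i + l_f = 3.
Δm_l = +1.
E1 (Δl = ±1, |Δm_l| ≤ 1): satisfied.
E2 (Δl = 0,±2, l_i+l_f ≥ 2, |Δm_l| ≤ 2): not satisfied.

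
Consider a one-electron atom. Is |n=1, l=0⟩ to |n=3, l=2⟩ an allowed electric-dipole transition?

Δl = 2 − 0 = +2; the E1 rule Δl = ±1 is fails.
The transition is electric-dipole forbidden.

forbidden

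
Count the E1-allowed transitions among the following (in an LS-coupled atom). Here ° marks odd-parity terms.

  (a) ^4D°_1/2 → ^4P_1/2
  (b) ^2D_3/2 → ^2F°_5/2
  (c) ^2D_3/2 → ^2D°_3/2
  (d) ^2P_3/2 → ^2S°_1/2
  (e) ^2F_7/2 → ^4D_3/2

4

(a) allowed
(b) allowed
(c) allowed
(d) allowed
(e) forbidden (parity, ΔS, ΔJ fail)
Total allowed: 4 of 5.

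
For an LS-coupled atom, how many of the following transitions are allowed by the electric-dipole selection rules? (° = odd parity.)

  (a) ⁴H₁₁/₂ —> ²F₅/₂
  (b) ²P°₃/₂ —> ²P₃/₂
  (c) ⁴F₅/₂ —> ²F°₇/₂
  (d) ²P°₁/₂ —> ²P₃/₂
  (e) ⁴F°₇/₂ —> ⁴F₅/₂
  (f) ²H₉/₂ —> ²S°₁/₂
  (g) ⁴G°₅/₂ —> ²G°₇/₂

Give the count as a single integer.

3

(a) forbidden (parity, ΔS, ΔL, ΔJ fail)
(b) allowed
(c) forbidden (ΔS fails)
(d) allowed
(e) allowed
(f) forbidden (ΔL, ΔJ fail)
(g) forbidden (parity, ΔS fail)
Total allowed: 3 of 7.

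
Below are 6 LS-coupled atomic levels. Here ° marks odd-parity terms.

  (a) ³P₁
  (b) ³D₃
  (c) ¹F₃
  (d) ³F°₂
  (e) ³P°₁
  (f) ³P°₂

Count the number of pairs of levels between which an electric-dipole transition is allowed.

4

(a)–(b): forbidden (parity, ΔJ).
(a)–(c): forbidden (parity, ΔS, ΔL, ΔJ).
(a)–(d): forbidden (ΔL).
(a)–(e): allowed.
(a)–(f): allowed.
(b)–(c): forbidden (parity, ΔS).
(b)–(d): allowed.
(b)–(e): forbidden (ΔJ).
(b)–(f): allowed.
(c)–(d): forbidden (ΔS).
(c)–(e): forbidden (ΔS, ΔL, ΔJ).
(c)–(f): forbidden (ΔS, ΔL).
(d)–(e): forbidden (parity, ΔL).
(d)–(f): forbidden (parity, ΔL).
(e)–(f): forbidden (parity).
Allowed pairs: 4 of 15.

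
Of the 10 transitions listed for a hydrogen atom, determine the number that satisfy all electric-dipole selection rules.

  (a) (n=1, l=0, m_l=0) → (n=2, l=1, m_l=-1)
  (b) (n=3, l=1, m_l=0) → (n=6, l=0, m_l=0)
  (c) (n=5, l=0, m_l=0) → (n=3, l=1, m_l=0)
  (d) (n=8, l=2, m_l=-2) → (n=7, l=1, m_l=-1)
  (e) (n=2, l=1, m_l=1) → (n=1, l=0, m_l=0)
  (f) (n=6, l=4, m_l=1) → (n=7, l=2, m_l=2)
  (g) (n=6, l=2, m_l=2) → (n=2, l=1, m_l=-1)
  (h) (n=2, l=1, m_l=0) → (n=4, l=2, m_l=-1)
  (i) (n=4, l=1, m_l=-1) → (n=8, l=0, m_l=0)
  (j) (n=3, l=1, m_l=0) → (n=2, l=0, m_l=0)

8

(a) allowed
(b) allowed
(c) allowed
(d) allowed
(e) allowed
(f) forbidden — Δl = -2 (E1 requires Δl = ±1)
(g) forbidden — Δm_l = -3 (E1 requires Δm_l = 0, ±1)
(h) allowed
(i) allowed
(j) allowed
Total allowed: 8 of 10.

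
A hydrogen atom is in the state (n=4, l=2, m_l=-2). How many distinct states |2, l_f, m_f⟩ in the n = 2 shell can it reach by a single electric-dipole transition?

1

E1 requires Δl = ±1, so l_f ∈ {1, 3}; with 0 ≤ l_f ≤ n_f−1 = 1, the allowed l_f values are {1}.
For l_f = 1: m_f ∈ {m_i−1, m_i, m_i+1} ∩ [−1, 1] = {-1} → 1 state.
Total: 1.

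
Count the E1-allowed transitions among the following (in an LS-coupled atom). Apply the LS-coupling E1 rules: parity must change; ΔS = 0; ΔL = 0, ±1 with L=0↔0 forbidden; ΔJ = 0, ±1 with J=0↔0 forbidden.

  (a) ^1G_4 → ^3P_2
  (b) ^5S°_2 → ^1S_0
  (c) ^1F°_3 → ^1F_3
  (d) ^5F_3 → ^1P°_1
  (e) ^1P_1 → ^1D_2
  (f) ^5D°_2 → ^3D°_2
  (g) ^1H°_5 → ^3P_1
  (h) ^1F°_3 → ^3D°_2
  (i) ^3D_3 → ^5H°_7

1

(a) forbidden (parity, ΔS, ΔL, ΔJ fail)
(b) forbidden (ΔS, ΔL, ΔJ fail)
(c) allowed
(d) forbidden (ΔS, ΔL, ΔJ fail)
(e) forbidden (parity fails)
(f) forbidden (parity, ΔS fail)
(g) forbidden (ΔS, ΔL, ΔJ fail)
(h) forbidden (parity, ΔS fail)
(i) forbidden (ΔS, ΔL, ΔJ fail)
Total allowed: 1 of 9.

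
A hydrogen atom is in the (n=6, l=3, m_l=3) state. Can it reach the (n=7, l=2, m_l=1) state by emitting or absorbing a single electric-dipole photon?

Initial l = 3, final l = 2, so Δl = -1. E1 requires Δl = ±1: satisfied.
Δm_l = 1 − (3) = -2. E1 requires Δm_l = 0, ±1: violated.
The transition is electric-dipole forbidden.

forbidden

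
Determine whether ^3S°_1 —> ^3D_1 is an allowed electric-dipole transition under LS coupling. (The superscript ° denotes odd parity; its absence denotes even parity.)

forbidden

ΔL = 0, ±1 (not L=0↔0): L: 0 → 2, ΔL = +2 — ✗.
ΔJ = 0, ±1 (not J=0↔0): J: 1 → 1, ΔJ = +0 — ✓.
Parity must change: odd → even — ✓.
ΔS = 0: S: 1 → 1 — ✓.
Rule(s) violated: ΔL.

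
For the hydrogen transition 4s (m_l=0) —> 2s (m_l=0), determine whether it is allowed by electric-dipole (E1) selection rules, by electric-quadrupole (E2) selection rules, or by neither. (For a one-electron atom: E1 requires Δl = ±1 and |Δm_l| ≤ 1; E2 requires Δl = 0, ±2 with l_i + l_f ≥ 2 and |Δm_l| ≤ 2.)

Δl = 0 − 0 = +0; l_i + l_f = 0.
Δm_l = +0.
E1 (Δl = ±1, |Δm_l| ≤ 1): not satisfied.
E2 (Δl = 0,±2, l_i+l_f ≥ 2, |Δm_l| ≤ 2): not satisfied.

neither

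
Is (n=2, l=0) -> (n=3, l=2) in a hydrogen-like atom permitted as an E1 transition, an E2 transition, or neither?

E2

Δl = 2 − 0 = +2; l_i + l_f = 2.
E1 (Δl = ±1): not satisfied.
E2 (Δl = 0,±2, l_i+l_f ≥ 2): satisfied.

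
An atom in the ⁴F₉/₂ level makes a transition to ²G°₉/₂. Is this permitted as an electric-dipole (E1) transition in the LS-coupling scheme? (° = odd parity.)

Initial level: S=3/2, L=3, J=9/2, parity even. Final level: S=1/2, L=4, J=9/2, parity odd.
Parity must change: even → odd — ✓.
ΔS = 0: S: 3/2 → 1/2 — ✗.
ΔL = 0, ±1 (not L=0↔0): L: 3 → 4, ΔL = +1 — ✓.
ΔJ = 0, ±1 (not J=0↔0): J: 9/2 → 9/2, ΔJ = +0 — ✓.
Rule(s) violated: ΔS.

forbidden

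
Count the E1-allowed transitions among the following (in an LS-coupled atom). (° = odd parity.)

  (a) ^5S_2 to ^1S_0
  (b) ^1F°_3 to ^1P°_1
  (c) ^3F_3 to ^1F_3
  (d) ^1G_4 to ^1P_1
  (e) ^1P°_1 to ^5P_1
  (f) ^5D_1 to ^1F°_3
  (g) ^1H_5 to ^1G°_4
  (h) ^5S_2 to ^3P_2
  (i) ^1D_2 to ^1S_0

(a) forbidden (parity, ΔS, ΔL, ΔJ fail)
(b) forbidden (parity, ΔL, ΔJ fail)
(c) forbidden (parity, ΔS fail)
(d) forbidden (parity, ΔL, ΔJ fail)
(e) forbidden (ΔS fails)
(f) forbidden (ΔS, ΔJ fail)
(g) allowed
(h) forbidden (parity, ΔS fail)
(i) forbidden (parity, ΔL, ΔJ fail)
Total allowed: 1 of 9.

1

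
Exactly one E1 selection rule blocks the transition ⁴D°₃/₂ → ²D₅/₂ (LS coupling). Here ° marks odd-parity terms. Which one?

Initial level: S=3/2, L=2, J=3/2, parity odd. Final level: S=1/2, L=2, J=5/2, parity even.
ΔL = 0, ±1 (not L=0↔0): L: 2 → 2, ΔL = +0 — passes.
ΔS = 0: S: 3/2 → 1/2 — fails.
Parity must change: odd → even — passes.
ΔJ = 0, ±1 (not J=0↔0): J: 3/2 → 5/2, ΔJ = +1 — passes.

the ΔS = 0 rule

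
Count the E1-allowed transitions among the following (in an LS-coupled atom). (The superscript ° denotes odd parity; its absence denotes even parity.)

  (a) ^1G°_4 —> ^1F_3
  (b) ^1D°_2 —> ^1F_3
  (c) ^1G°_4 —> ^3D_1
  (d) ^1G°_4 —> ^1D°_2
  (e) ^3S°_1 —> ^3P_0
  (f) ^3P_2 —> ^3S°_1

(a) allowed
(b) allowed
(c) forbidden (ΔS, ΔL, ΔJ fail)
(d) forbidden (parity, ΔL, ΔJ fail)
(e) allowed
(f) allowed
Total allowed: 4 of 6.

4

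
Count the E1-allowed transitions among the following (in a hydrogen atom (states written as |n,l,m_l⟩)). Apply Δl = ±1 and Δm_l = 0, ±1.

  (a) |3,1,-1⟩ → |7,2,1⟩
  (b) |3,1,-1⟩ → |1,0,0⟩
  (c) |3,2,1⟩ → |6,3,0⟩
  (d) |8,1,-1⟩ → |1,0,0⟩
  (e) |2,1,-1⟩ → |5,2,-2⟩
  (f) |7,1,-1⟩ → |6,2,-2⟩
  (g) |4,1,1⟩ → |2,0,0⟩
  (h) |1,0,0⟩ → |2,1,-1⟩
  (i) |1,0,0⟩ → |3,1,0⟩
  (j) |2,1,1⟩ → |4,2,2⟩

9

(a) forbidden — Δm_l = +2 (E1 requires Δm_l = 0, ±1)
(b) allowed
(c) allowed
(d) allowed
(e) allowed
(f) allowed
(g) allowed
(h) allowed
(i) allowed
(j) allowed
Total allowed: 9 of 10.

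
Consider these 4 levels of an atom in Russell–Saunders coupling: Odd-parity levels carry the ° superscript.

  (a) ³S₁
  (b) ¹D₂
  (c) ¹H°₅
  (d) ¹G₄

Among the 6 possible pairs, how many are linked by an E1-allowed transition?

1

(a)–(b): forbidden (parity, ΔS, ΔL).
(a)–(c): forbidden (ΔS, ΔL, ΔJ).
(a)–(d): forbidden (parity, ΔS, ΔL, ΔJ).
(b)–(c): forbidden (ΔL, ΔJ).
(b)–(d): forbidden (parity, ΔL, ΔJ).
(c)–(d): allowed.
Allowed pairs: 1 of 6.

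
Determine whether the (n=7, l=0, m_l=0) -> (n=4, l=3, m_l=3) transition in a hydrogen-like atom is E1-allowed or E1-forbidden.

Δl = 3 − 0 = +3; the E1 rule Δl = ±1 is ✗.
Δm_l = 3 − (0) = +3. E1 requires Δm_l = 0, ±1: ✗.
The transition is electric-dipole forbidden.

forbidden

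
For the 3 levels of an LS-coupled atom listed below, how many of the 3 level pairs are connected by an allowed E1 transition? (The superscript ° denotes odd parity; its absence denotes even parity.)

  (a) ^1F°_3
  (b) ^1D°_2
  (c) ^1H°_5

0

(a)–(b): forbidden (parity).
(a)–(c): forbidden (parity, ΔL, ΔJ).
(b)–(c): forbidden (parity, ΔL, ΔJ).
Allowed pairs: 0 of 3.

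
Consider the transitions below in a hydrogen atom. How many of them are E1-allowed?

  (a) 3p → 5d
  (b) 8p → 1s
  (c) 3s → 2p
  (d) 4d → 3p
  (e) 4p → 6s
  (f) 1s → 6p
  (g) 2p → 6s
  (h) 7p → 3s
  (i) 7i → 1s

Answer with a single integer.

(a) allowed
(b) allowed
(c) allowed
(d) allowed
(e) allowed
(f) allowed
(g) allowed
(h) allowed
(i) forbidden — Δl = -6 (E1 requires Δl = ±1)
Total allowed: 8 of 9.

8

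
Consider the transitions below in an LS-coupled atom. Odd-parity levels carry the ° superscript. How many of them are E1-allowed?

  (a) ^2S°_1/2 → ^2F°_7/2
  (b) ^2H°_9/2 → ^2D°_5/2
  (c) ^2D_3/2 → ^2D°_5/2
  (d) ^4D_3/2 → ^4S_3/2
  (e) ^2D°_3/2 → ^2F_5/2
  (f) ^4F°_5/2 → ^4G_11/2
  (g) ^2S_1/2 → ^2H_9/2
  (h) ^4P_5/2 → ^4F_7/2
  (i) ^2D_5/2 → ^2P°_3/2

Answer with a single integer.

3

(a) forbidden (parity, ΔL, ΔJ fail)
(b) forbidden (parity, ΔL, ΔJ fail)
(c) allowed
(d) forbidden (parity, ΔL fail)
(e) allowed
(f) forbidden (ΔJ fails)
(g) forbidden (parity, ΔL, ΔJ fail)
(h) forbidden (parity, ΔL fail)
(i) allowed
Total allowed: 3 of 9.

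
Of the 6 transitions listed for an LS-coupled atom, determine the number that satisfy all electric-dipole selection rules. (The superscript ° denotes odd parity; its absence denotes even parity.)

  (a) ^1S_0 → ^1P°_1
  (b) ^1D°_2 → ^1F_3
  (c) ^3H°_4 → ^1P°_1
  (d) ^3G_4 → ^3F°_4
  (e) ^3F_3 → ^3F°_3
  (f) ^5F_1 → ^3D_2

(a) allowed
(b) allowed
(c) forbidden (parity, ΔS, ΔL, ΔJ fail)
(d) allowed
(e) allowed
(f) forbidden (parity, ΔS fail)
Total allowed: 4 of 6.

4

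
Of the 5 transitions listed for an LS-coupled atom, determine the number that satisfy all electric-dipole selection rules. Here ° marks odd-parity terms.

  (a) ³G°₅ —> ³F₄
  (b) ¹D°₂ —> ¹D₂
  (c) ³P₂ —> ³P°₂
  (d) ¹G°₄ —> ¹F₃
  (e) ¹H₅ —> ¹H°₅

(a) allowed
(b) allowed
(c) allowed
(d) allowed
(e) allowed
Total allowed: 5 of 5.

5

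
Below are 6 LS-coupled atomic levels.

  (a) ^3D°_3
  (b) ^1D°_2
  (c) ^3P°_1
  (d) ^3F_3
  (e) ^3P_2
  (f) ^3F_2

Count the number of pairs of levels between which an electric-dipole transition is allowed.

(a)–(b): forbidden (parity, ΔS).
(a)–(c): forbidden (parity, ΔJ).
(a)–(d): allowed.
(a)–(e): allowed.
(a)–(f): allowed.
(b)–(c): forbidden (parity, ΔS).
(b)–(d): forbidden (ΔS).
(b)–(e): forbidden (ΔS).
(b)–(f): forbidden (ΔS).
(c)–(d): forbidden (ΔL, ΔJ).
(c)–(e): allowed.
(c)–(f): forbidden (ΔL).
(d)–(e): forbidden (parity, ΔL).
(d)–(f): forbidden (parity).
(e)–(f): forbidden (parity, ΔL).
Allowed pairs: 4 of 15.

4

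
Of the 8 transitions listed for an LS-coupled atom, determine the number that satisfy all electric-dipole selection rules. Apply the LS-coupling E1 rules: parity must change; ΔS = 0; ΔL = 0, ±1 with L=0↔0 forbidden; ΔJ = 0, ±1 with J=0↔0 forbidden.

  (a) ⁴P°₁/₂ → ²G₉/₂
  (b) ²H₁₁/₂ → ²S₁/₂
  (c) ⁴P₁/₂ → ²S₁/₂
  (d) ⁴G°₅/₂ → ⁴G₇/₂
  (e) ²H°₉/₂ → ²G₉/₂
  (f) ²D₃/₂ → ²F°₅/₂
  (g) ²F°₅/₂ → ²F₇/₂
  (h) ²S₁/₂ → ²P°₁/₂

5

(a) forbidden (ΔS, ΔL, ΔJ fail)
(b) forbidden (parity, ΔL, ΔJ fail)
(c) forbidden (parity, ΔS fail)
(d) allowed
(e) allowed
(f) allowed
(g) allowed
(h) allowed
Total allowed: 5 of 8.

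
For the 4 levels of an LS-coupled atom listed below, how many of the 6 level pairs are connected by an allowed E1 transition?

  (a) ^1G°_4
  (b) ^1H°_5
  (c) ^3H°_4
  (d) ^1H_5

(a)–(b): forbidden (parity).
(a)–(c): forbidden (parity, ΔS).
(a)–(d): allowed.
(b)–(c): forbidden (parity, ΔS).
(b)–(d): allowed.
(c)–(d): forbidden (ΔS).
Allowed pairs: 2 of 6.

2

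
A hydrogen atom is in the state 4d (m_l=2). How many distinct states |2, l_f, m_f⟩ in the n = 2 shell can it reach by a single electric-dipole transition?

1

E1 requires Δl = ±1, so l_f ∈ {1, 3}; with 0 ≤ l_f ≤ n_f−1 = 1, the allowed l_f values are {1}.
For l_f = 1: m_f ∈ {m_i−1, m_i, m_i+1} ∩ [−1, 1] = {1} → 1 state.
Total: 1.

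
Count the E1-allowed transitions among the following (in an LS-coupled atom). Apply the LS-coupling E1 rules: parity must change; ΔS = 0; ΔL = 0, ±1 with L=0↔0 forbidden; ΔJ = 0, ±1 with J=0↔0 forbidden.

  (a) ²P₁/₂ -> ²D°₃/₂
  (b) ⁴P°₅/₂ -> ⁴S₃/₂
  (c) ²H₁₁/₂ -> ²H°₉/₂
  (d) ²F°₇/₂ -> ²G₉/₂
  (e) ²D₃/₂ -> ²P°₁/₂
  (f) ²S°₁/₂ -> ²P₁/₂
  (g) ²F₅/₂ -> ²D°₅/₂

7

(a) allowed
(b) allowed
(c) allowed
(d) allowed
(e) allowed
(f) allowed
(g) allowed
Total allowed: 7 of 7.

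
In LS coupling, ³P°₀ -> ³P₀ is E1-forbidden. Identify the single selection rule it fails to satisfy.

Reading off the term symbols: S 1→1, L 1→1, J 0→0, parity odd→even.
Parity must change: odd → even — passes.
ΔS = 0: S: 1 → 1 — passes.
ΔL = 0, ±1 (not L=0↔0): L: 1 → 1, ΔL = +0 — passes.
ΔJ = 0, ±1 (not J=0↔0): J: 0 → 0, ΔJ = +0 — fails.

the J=0 ↔ J=0 exclusion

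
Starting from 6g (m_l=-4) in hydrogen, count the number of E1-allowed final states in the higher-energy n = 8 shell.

E1 requires Δl = ±1, so l_f ∈ {3, 5}; with 0 ≤ l_f ≤ n_f−1 = 7, the allowed l_f values are {3, 5}.
For l_f = 3: m_f ∈ {m_i−1, m_i, m_i+1} ∩ [−3, 3] = {-3} → 1 state.
For l_f = 5: m_f ∈ {m_i−1, m_i, m_i+1} ∩ [−5, 5] = {-5, -4, -3} → 3 states.
Total: 4.

4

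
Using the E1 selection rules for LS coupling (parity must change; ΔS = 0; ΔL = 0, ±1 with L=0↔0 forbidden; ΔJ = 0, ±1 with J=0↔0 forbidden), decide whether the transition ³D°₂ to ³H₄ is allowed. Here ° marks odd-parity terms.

forbidden

Reading off the term symbols: S 1→1, L 2→5, J 2→4, parity odd→even.
Parity must change: odd → even — passes.
ΔS = 0: S: 1 → 1 — passes.
ΔL = 0, ±1 (not L=0↔0): L: 2 → 5, ΔL = +3 — fails.
ΔJ = 0, ±1 (not J=0↔0): J: 2 → 4, ΔJ = +2 — fails.
Rule(s) violated: ΔL, ΔJ.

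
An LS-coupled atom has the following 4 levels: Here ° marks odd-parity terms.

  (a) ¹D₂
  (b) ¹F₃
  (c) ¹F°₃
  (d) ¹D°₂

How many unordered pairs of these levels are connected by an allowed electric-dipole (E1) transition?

4

(a)–(b): forbidden (parity).
(a)–(c): allowed.
(a)–(d): allowed.
(b)–(c): allowed.
(b)–(d): allowed.
(c)–(d): forbidden (parity).
Allowed pairs: 4 of 6.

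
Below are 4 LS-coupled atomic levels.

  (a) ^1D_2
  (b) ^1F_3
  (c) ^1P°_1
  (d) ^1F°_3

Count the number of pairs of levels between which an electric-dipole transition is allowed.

(a)–(b): forbidden (parity).
(a)–(c): allowed.
(a)–(d): allowed.
(b)–(c): forbidden (ΔL, ΔJ).
(b)–(d): allowed.
(c)–(d): forbidden (parity, ΔL, ΔJ).
Allowed pairs: 3 of 6.

3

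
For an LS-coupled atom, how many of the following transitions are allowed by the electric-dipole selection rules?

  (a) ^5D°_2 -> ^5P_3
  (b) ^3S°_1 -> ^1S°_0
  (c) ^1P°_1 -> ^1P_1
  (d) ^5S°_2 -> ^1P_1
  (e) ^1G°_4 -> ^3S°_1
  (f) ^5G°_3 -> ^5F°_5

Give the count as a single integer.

2

(a) allowed
(b) forbidden (parity, ΔS, ΔL fail)
(c) allowed
(d) forbidden (ΔS fails)
(e) forbidden (parity, ΔS, ΔL, ΔJ fail)
(f) forbidden (parity, ΔJ fail)
Total allowed: 2 of 6.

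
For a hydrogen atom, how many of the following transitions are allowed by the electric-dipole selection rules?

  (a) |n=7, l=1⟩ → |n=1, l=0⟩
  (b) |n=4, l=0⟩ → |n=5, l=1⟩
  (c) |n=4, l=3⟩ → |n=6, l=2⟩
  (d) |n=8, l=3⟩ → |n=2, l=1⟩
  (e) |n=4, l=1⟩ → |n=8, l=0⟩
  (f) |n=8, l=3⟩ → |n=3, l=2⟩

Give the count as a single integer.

(a) allowed
(b) allowed
(c) allowed
(d) forbidden — Δl = -2 (E1 requires Δl = ±1)
(e) allowed
(f) allowed
Total allowed: 5 of 6.

5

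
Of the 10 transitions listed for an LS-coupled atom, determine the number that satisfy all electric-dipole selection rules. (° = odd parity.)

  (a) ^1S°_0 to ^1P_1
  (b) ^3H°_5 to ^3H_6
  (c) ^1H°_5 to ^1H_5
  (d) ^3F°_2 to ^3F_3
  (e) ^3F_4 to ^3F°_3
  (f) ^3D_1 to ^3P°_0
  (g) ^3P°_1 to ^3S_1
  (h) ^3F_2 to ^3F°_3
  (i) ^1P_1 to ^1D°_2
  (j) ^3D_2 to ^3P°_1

10

(a) allowed
(b) allowed
(c) allowed
(d) allowed
(e) allowed
(f) allowed
(g) allowed
(h) allowed
(i) allowed
(j) allowed
Total allowed: 10 of 10.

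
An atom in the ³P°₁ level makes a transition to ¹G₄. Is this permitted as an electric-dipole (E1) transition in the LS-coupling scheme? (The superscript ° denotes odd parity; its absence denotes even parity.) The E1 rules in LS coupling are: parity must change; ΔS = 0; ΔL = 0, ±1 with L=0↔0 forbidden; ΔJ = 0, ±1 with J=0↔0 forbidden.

forbidden

Initial level: S=1, L=1, J=1, parity odd. Final level: S=0, L=4, J=4, parity even.
Parity must change: odd → even — ✓.
ΔL = 0, ±1 (not L=0↔0): L: 1 → 4, ΔL = +3 — ✗.
ΔJ = 0, ±1 (not J=0↔0): J: 1 → 4, ΔJ = +3 — ✗.
ΔS = 0: S: 1 → 0 — ✗.
Rule(s) violated: ΔS, ΔL, ΔJ.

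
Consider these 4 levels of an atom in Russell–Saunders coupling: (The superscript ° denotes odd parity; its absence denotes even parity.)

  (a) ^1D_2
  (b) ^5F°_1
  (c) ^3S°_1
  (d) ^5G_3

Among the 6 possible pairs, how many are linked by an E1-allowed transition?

(a)–(b): forbidden (ΔS).
(a)–(c): forbidden (ΔS, ΔL).
(a)–(d): forbidden (parity, ΔS, ΔL).
(b)–(c): forbidden (parity, ΔS, ΔL).
(b)–(d): forbidden (ΔJ).
(c)–(d): forbidden (ΔS, ΔL, ΔJ).
Allowed pairs: 0 of 6.

0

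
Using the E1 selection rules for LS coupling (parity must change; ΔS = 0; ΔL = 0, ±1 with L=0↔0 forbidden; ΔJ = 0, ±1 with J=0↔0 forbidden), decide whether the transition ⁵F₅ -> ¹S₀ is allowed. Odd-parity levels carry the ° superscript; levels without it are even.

forbidden

Initial level: S=2, L=3, J=5, parity even. Final level: S=0, L=0, J=0, parity even.
Parity must change: even → even — violated.
ΔS = 0: S: 2 → 0 — violated.
ΔL = 0, ±1 (not L=0↔0): L: 3 → 0, ΔL = -3 — violated.
ΔJ = 0, ±1 (not J=0↔0): J: 5 → 0, ΔJ = -5 — violated.
Rule(s) violated: parity, ΔS, ΔL, ΔJ.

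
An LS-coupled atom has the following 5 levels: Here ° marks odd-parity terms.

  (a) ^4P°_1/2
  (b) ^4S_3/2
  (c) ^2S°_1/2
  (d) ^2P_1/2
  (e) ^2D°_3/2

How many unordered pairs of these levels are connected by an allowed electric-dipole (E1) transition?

3

(a)–(b): allowed.
(a)–(c): forbidden (parity, ΔS).
(a)–(d): forbidden (ΔS).
(a)–(e): forbidden (parity, ΔS).
(b)–(c): forbidden (ΔS, ΔL).
(b)–(d): forbidden (parity, ΔS).
(b)–(e): forbidden (ΔS, ΔL).
(c)–(d): allowed.
(c)–(e): forbidden (parity, ΔL).
(d)–(e): allowed.
Allowed pairs: 3 of 10.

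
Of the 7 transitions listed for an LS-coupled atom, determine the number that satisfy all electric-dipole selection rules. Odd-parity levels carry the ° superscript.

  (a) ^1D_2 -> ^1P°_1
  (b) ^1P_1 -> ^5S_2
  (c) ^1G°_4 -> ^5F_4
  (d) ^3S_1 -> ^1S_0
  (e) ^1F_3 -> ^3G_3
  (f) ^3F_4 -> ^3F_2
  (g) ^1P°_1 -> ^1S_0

(a) allowed
(b) forbidden (parity, ΔS fail)
(c) forbidden (ΔS fails)
(d) forbidden (parity, ΔS, ΔL fail)
(e) forbidden (parity, ΔS fail)
(f) forbidden (parity, ΔJ fail)
(g) allowed
Total allowed: 2 of 7.

2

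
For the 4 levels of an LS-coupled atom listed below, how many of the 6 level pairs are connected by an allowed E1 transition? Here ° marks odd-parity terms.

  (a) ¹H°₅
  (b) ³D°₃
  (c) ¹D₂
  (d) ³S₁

(a)–(b): forbidden (parity, ΔS, ΔL, ΔJ).
(a)–(c): forbidden (ΔL, ΔJ).
(a)–(d): forbidden (ΔS, ΔL, ΔJ).
(b)–(c): forbidden (ΔS).
(b)–(d): forbidden (ΔL, ΔJ).
(c)–(d): forbidden (parity, ΔS, ΔL).
Allowed pairs: 0 of 6.

0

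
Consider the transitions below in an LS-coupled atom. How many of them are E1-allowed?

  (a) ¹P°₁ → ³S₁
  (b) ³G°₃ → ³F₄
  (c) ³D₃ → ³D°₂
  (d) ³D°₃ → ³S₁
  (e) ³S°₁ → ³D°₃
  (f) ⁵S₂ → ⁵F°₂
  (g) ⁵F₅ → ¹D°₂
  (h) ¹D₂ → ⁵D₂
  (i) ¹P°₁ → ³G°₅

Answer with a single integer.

2

(a) forbidden (ΔS fails)
(b) allowed
(c) allowed
(d) forbidden (ΔL, ΔJ fail)
(e) forbidden (parity, ΔL, ΔJ fail)
(f) forbidden (ΔL fails)
(g) forbidden (ΔS, ΔJ fail)
(h) forbidden (parity, ΔS fail)
(i) forbidden (parity, ΔS, ΔL, ΔJ fail)
Total allowed: 2 of 9.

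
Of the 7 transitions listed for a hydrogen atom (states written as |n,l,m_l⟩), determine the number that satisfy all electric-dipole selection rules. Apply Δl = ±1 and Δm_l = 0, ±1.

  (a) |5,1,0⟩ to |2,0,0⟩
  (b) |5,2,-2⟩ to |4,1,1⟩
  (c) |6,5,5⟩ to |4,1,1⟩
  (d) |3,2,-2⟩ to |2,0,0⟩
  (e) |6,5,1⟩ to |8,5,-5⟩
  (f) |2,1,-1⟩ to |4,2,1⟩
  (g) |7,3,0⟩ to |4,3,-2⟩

1

(a) allowed
(b) forbidden — Δm_l = +3 (E1 requires Δm_l = 0, ±1)
(c) forbidden — Δl = -4 (E1 requires Δl = ±1); Δm_l = -4 (E1 requires Δm_l = 0, ±1)
(d) forbidden — Δl = -2 (E1 requires Δl = ±1); Δm_l = +2 (E1 requires Δm_l = 0, ±1)
(e) forbidden — Δl = +0 (E1 requires Δl = ±1); Δm_l = -6 (E1 requires Δm_l = 0, ±1)
(f) forbidden — Δm_l = +2 (E1 requires Δm_l = 0, ±1)
(g) forbidden — Δl = +0 (E1 requires Δl = ±1); Δm_l = -2 (E1 requires Δm_l = 0, ±1)
Total allowed: 1 of 7.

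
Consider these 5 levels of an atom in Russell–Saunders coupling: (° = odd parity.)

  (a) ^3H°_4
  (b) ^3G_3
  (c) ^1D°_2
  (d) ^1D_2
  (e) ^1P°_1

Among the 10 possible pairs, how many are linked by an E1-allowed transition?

(a)–(b): allowed.
(a)–(c): forbidden (parity, ΔS, ΔL, ΔJ).
(a)–(d): forbidden (ΔS, ΔL, ΔJ).
(a)–(e): forbidden (parity, ΔS, ΔL, ΔJ).
(b)–(c): forbidden (ΔS, ΔL).
(b)–(d): forbidden (parity, ΔS, ΔL).
(b)–(e): forbidden (ΔS, ΔL, ΔJ).
(c)–(d): allowed.
(c)–(e): forbidden (parity).
(d)–(e): allowed.
Allowed pairs: 3 of 10.

3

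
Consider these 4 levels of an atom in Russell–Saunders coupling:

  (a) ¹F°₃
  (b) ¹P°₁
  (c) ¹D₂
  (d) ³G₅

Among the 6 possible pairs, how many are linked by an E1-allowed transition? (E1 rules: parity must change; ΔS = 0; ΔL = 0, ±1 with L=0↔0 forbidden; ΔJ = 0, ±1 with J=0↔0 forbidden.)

2

(a)–(b): forbidden (parity, ΔL, ΔJ).
(a)–(c): allowed.
(a)–(d): forbidden (ΔS, ΔJ).
(b)–(c): allowed.
(b)–(d): forbidden (ΔS, ΔL, ΔJ).
(c)–(d): forbidden (parity, ΔS, ΔL, ΔJ).
Allowed pairs: 2 of 6.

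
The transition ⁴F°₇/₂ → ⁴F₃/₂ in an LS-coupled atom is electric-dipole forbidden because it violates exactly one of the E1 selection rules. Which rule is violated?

Reading off the term symbols: S 3/2→3/2, L 3→3, J 7/2→3/2, parity odd→even.
Parity must change: odd → even — ✓.
ΔS = 0: S: 3/2 → 3/2 — ✓.
ΔL = 0, ±1 (not L=0↔0): L: 3 → 3, ΔL = +0 — ✓.
ΔJ = 0, ±1 (not J=0↔0): J: 7/2 → 3/2, ΔJ = -2 — ✗.

the ΔJ = 0, ±1 rule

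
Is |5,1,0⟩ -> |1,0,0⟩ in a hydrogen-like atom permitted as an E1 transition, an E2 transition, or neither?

Δl = 0 − 1 = -1; l_i + l_f = 1.
Δm_l = +0.
E1 (Δl = ±1, |Δm_l| ≤ 1): satisfied.
E2 (Δl = 0,±2, l_i+l_f ≥ 2, |Δm_l| ≤ 2): not satisfied.

E1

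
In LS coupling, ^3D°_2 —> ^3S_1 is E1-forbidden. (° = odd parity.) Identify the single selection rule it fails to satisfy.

the ΔL = 0, ±1 rule

Reading off the term symbols: S 1→1, L 2→0, J 2→1, parity odd→even.
Parity must change: odd → even — passes.
ΔS = 0: S: 1 → 1 — passes.
ΔL = 0, ±1 (not L=0↔0): L: 2 → 0, ΔL = -2 — fails.
ΔJ = 0, ±1 (not J=0↔0): J: 2 → 1, ΔJ = -1 — passes.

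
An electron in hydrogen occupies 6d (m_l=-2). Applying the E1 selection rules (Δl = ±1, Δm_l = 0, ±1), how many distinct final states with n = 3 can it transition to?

E1 requires Δl = ±1, so l_f ∈ {1, 3}; with 0 ≤ l_f ≤ n_f−1 = 2, the allowed l_f values are {1}.
For l_f = 1: m_f ∈ {m_i−1, m_i, m_i+1} ∩ [−1, 1] = {-1} → 1 state.
Total: 1.

1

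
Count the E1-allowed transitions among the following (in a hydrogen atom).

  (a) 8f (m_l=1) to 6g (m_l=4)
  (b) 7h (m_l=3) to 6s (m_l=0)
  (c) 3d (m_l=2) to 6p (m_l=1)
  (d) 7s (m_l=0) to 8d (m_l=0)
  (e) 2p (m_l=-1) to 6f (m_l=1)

(a) forbidden — Δm_l = +3 (E1 requires Δm_l = 0, ±1)
(b) forbidden — Δl = -5 (E1 requires Δl = ±1); Δm_l = -3 (E1 requires Δm_l = 0, ±1)
(c) allowed
(d) forbidden — Δl = +2 (E1 requires Δl = ±1)
(e) forbidden — Δl = +2 (E1 requires Δl = ±1); Δm_l = +2 (E1 requires Δm_l = 0, ±1)
Total allowed: 1 of 5.

1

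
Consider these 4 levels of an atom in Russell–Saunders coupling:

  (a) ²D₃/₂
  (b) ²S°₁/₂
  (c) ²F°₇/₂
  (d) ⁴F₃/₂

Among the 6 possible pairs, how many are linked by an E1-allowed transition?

(a)–(b): forbidden (ΔL).
(a)–(c): forbidden (ΔJ).
(a)–(d): forbidden (parity, ΔS).
(b)–(c): forbidden (parity, ΔL, ΔJ).
(b)–(d): forbidden (ΔS, ΔL).
(c)–(d): forbidden (ΔS, ΔJ).
Allowed pairs: 0 of 6.

0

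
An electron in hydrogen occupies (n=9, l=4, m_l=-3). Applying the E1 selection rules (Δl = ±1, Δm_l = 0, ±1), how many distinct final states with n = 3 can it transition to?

0

E1 requires l_f ∈ {3, 5}, but neither lies in [0, 2], so no final state is reachable.
Total: 0.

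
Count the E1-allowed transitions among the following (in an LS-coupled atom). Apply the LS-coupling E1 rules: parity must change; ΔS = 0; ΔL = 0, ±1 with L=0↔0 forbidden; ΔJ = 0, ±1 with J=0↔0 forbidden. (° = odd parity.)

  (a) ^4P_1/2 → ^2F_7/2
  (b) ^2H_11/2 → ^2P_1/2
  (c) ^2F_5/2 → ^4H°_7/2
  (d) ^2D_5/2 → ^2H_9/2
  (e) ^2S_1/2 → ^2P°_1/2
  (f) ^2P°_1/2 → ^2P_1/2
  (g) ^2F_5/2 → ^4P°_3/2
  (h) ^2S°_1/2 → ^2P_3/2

3

(a) forbidden (parity, ΔS, ΔL, ΔJ fail)
(b) forbidden (parity, ΔL, ΔJ fail)
(c) forbidden (ΔS, ΔL fail)
(d) forbidden (parity, ΔL, ΔJ fail)
(e) allowed
(f) allowed
(g) forbidden (ΔS, ΔL fail)
(h) allowed
Total allowed: 3 of 8.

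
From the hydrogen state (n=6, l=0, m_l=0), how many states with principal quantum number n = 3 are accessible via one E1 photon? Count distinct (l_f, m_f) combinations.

3

E1 requires Δl = ±1, so l_f ∈ {-1, 1}; with 0 ≤ l_f ≤ n_f−1 = 2, the allowed l_f values are {1}.
For l_f = 1: m_f ∈ {m_i−1, m_i, m_i+1} ∩ [−1, 1] = {-1, 0, 1} → 3 states.
Total: 3.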